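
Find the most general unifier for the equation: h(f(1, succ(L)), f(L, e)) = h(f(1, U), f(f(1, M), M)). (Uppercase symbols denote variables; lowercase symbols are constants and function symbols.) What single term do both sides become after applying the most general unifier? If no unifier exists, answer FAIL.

h(f(1, succ(f(1, e))), f(f(1, e), e))

Decompose h/2: f(1, succ(L)) = f(1, U),  f(L, e) = f(f(1, M), M).
Decompose f/2: 1 = 1,  succ(L) = U.
Delete trivial equation 1 = 1.
Bind U := succ(L); no other remaining equation mentions U.
Decompose f/2: L = f(1, M),  e = M.
Bind L := f(1, M); no other remaining equation mentions L. Substituting into the earlier binding gives U := succ(f(1, M)).
Bind M := e. Substituting into the earlier bindings gives U := succ(f(1, e)), L := f(1, e).
Applying the MGU to either side gives h(f(1, succ(f(1, e))), f(f(1, e), e)).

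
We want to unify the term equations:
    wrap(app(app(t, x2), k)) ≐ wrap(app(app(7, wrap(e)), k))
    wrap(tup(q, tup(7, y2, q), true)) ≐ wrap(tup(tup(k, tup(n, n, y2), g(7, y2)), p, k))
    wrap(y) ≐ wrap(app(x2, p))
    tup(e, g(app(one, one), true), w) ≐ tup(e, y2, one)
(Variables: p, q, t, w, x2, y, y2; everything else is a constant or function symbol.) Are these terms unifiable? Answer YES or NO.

NO

Decompose wrap/1: app(app(t, x2), k) ≐ app(app(7, wrap(e)), k).
Decompose app/2: app(t, x2) ≐ app(7, wrap(e)),  k ≐ k.
Decompose app/2: t ≐ 7,  x2 ≐ wrap(e).
Bind t := 7; no other remaining equation mentions t.
Bind x2 := wrap(e); substituting into the one remaining equation that mentions x2 gives: wrap(y) ≐ wrap(app(wrap(e), p)).
Delete trivial equation k ≐ k.
Decompose wrap/1: tup(q, tup(7, y2, q), true) ≐ tup(tup(k, tup(n, n, y2), g(7, y2)), p, k).
Decompose tup/3: q ≐ tup(k, tup(n, n, y2), g(7, y2)),  tup(7, y2, q) ≐ p,  true ≐ k.
Bind q := tup(k, tup(n, n, y2), g(7, y2)); substituting into the one remaining equation that mentions q gives: tup(7, y2, tup(k, tup(n, n, y2), g(7, y2))) ≐ p.
Bind p := tup(7, y2, tup(k, tup(n, n, y2), g(7, y2))); substituting into the one remaining equation that mentions p gives: wrap(y) ≐ wrap(app(wrap(e), tup(7, y2, tup(k, tup(n, n, y2), g(7, y2))))).
Clash: constants true and k differ; no unifier exists.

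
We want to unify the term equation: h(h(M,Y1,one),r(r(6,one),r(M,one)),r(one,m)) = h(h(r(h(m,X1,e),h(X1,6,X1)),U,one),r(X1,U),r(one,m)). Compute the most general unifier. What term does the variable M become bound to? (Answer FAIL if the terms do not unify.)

r(h(m,r(6,one),e),h(r(6,one),6,r(6,one)))

Decompose h/3: h(M,Y1,one) = h(r(h(m,X1,e),h(X1,6,X1)),U,one),  r(r(6,one),r(M,one)) = r(X1,U),  r(one,m) = r(one,m).
Decompose h/3: M = r(h(m,X1,e),h(X1,6,X1)),  Y1 = U,  one = one.
Bind M := r(h(m,X1,e),h(X1,6,X1)); substituting into the one remaining equation that mentions M gives: r(r(6,one),r(r(h(m,X1,e),h(X1,6,X1)),one)) = r(X1,U).
Bind Y1 := U; no other remaining equation mentions Y1.
Delete trivial equation one = one.
Decompose r/2: r(6,one) = X1,  r(r(h(m,X1,e),h(X1,6,X1)),one) = U.
Bind X1 := r(6,one); substituting into the one remaining equation that mentions X1 gives: r(r(h(m,r(6,one),e),h(r(6,one),6,r(6,one))),one) = U. Substituting into the earlier binding gives M := r(h(m,r(6,one),e),h(r(6,one),6,r(6,one))).
Bind U := r(r(h(m,r(6,one),e),h(r(6,one),6,r(6,one))),one); no other remaining equation mentions U. Substituting into the earlier binding gives Y1 := r(r(h(m,r(6,one),e),h(r(6,one),6,r(6,one))),one).
Delete trivial equation r(one,m) = r(one,m).
MGU = { M := r(h(m,r(6,one),e),h(r(6,one),6,r(6,one))), Y1 := r(r(h(m,r(6,one),e),h(r(6,one),6,r(6,one))),one), X1 := r(6,one), U := r(r(h(m,r(6,one),e),h(r(6,one),6,r(6,one))),one) }, so M := r(h(m,r(6,one),e),h(r(6,one),6,r(6,one))).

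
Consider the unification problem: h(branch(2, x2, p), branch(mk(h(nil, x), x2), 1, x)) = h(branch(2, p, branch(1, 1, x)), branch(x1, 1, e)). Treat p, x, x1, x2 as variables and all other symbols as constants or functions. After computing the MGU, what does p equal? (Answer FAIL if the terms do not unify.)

Decompose h/2: branch(2, x2, p) = branch(2, p, branch(1, 1, x)),  branch(mk(h(nil, x), x2), 1, x) = branch(x1, 1, e).
Decompose branch/3: 2 = 2,  x2 = p,  p = branch(1, 1, x).
Delete trivial equation 2 = 2.
Bind x2 := p; substituting into the one remaining equation that mentions x2 gives: branch(mk(h(nil, x), p), 1, x) = branch(x1, 1, e).
Bind p := branch(1, 1, x); substituting into the remaining equation gives: branch(mk(h(nil, x), branch(1, 1, x)), 1, x) = branch(x1, 1, e). Substituting into the earlier binding gives x2 := branch(1, 1, x).
Decompose branch/3: mk(h(nil, x), branch(1, 1, x)) = x1,  1 = 1,  x = e.
Bind x1 := mk(h(nil, x), branch(1, 1, x)); no other remaining equation mentions x1.
Delete trivial equation 1 = 1.
Bind x := e. Substituting into the earlier bindings gives x2 := branch(1, 1, e), p := branch(1, 1, e), x1 := mk(h(nil, e), branch(1, 1, e)).
MGU = { x2 ↦ branch(1, 1, e), p ↦ branch(1, 1, e), x1 ↦ mk(h(nil, e), branch(1, 1, e)), x ↦ e }, so p ↦ branch(1, 1, e).

branch(1, 1, e)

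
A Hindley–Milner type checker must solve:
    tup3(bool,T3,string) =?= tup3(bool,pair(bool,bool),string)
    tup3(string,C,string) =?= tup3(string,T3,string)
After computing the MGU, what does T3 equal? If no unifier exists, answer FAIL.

Decompose tup3/3: bool =?= bool,  T3 =?= pair(bool,bool),  string =?= string.
Delete trivial equation bool =?= bool.
Bind T3 := pair(bool,bool); substituting into the one remaining equation that mentions T3 gives: tup3(string,C,string) =?= tup3(string,pair(bool,bool),string).
Delete trivial equation string =?= string.
Decompose tup3/3: string =?= string,  C =?= pair(bool,bool),  string =?= string.
Delete trivial equation string =?= string.
Bind C := pair(bool,bool); no other remaining equation mentions C.
Delete trivial equation string =?= string.
MGU = { T3 := pair(bool,bool), C := pair(bool,bool) }, so T3 := pair(bool,bool).

pair(bool,bool)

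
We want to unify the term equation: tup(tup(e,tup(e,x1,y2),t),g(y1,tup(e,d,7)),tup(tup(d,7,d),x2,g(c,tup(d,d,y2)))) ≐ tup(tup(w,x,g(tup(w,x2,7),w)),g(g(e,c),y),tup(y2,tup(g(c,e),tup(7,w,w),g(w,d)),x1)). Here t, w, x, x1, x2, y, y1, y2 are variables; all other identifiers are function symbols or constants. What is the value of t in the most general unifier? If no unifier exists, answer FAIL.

Decompose tup/3: tup(e,tup(e,x1,y2),t) ≐ tup(w,x,g(tup(w,x2,7),w)),  g(y1,tup(e,d,7)) ≐ g(g(e,c),y),  tup(tup(d,7,d),x2,g(c,tup(d,d,y2))) ≐ tup(y2,tup(g(c,e),tup(7,w,w),g(w,d)),x1).
Decompose tup/3: e ≐ w,  tup(e,x1,y2) ≐ x,  t ≐ g(tup(w,x2,7),w).
Bind w := e; substituting into the 2 remaining equations that mention w gives: t ≐ g(tup(e,x2,7),e),  tup(tup(d,7,d),x2,g(c,tup(d,d,y2))) ≐ tup(y2,tup(g(c,e),tup(7,e,e),g(e,d)),x1).
Bind x := tup(e,x1,y2); no other remaining equation mentions x.
Bind t := g(tup(e,x2,7),e); no other remaining equation mentions t.
Decompose g/2: y1 ≐ g(e,c),  tup(e,d,7) ≐ y.
Bind y1 := g(e,c); no other remaining equation mentions y1.
Bind y := tup(e,d,7); no other remaining equation mentions y.
Decompose tup/3: tup(d,7,d) ≐ y2,  x2 ≐ tup(g(c,e),tup(7,e,e),g(e,d)),  g(c,tup(d,d,y2)) ≐ x1.
Bind y2 := tup(d,7,d); substituting into the one remaining equation that mentions y2 gives: g(c,tup(d,d,tup(d,7,d))) ≐ x1. Substituting into the earlier binding gives x := tup(e,x1,tup(d,7,d)).
Bind x2 := tup(g(c,e),tup(7,e,e),g(e,d)); no other remaining equation mentions x2. Substituting into the earlier binding gives t := g(tup(e,tup(g(c,e),tup(7,e,e),g(e,d)),7),e).
Bind x1 := g(c,tup(d,d,tup(d,7,d))). Substituting into the earlier binding gives x := tup(e,g(c,tup(d,d,tup(d,7,d))),tup(d,7,d)).
MGU = { w -> e, x -> tup(e,g(c,tup(d,d,tup(d,7,d))),tup(d,7,d)), t -> g(tup(e,tup(g(c,e),tup(7,e,e),g(e,d)),7),e), y1 -> g(e,c), y -> tup(e,d,7), y2 -> tup(d,7,d), x2 -> tup(g(c,e),tup(7,e,e),g(e,d)), x1 -> g(c,tup(d,d,tup(d,7,d))) }, so t -> g(tup(e,tup(g(c,e),tup(7,e,e),g(e,d)),7),e).

g(tup(e,tup(g(c,e),tup(7,e,e),g(e,d)),7),e)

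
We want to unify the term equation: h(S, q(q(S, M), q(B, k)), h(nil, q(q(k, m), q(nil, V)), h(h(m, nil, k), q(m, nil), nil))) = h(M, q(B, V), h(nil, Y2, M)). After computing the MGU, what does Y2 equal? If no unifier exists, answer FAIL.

q(q(k, m), q(nil, q(q(h(h(m, nil, k), q(m, nil), nil), h(h(m, nil, k), q(m, nil), nil)), k)))

Decompose h/3: S = M,  q(q(S, M), q(B, k)) = q(B, V),  h(nil, q(q(k, m), q(nil, V)), h(h(m, nil, k), q(m, nil), nil)) = h(nil, Y2, M).
Bind S := M; substituting into the one remaining equation that mentions S gives: q(q(M, M), q(B, k)) = q(B, V).
Decompose q/2: q(M, M) = B,  q(B, k) = V.
Bind B := q(M, M); substituting into the one remaining equation that mentions B gives: q(q(M, M), k) = V.
Bind V := q(q(M, M), k); substituting into the remaining equation gives: h(nil, q(q(k, m), q(nil, q(q(M, M), k))), h(h(m, nil, k), q(m, nil), nil)) = h(nil, Y2, M).
Decompose h/3: nil = nil,  q(q(k, m), q(nil, q(q(M, M), k))) = Y2,  h(h(m, nil, k), q(m, nil), nil) = M.
Delete trivial equation nil = nil.
Bind Y2 := q(q(k, m), q(nil, q(q(M, M), k))); no other remaining equation mentions Y2.
Bind M := h(h(m, nil, k), q(m, nil), nil). Substituting into the earlier bindings gives S := h(h(m, nil, k), q(m, nil), nil), B := q(h(h(m, nil, k), q(m, nil), nil), h(h(m, nil, k), q(m, nil), nil)), V := q(q(h(h(m, nil, k), q(m, nil), nil), h(h(m, nil, k), q(m, nil), nil)), k), Y2 := q(q(k, m), q(nil, q(q(h(h(m, nil, k), q(m, nil), nil), h(h(m, nil, k), q(m, nil), nil)), k))).
MGU = { S -> h(h(m, nil, k), q(m, nil), nil), B -> q(h(h(m, nil, k), q(m, nil), nil), h(h(m, nil, k), q(m, nil), nil)), V -> q(q(h(h(m, nil, k), q(m, nil), nil), h(h(m, nil, k), q(m, nil), nil)), k), Y2 -> q(q(k, m), q(nil, q(q(h(h(m, nil, k), q(m, nil), nil), h(h(m, nil, k), q(m, nil), nil)), k))), M -> h(h(m, nil, k), q(m, nil), nil) }, so Y2 -> q(q(k, m), q(nil, q(q(h(h(m, nil, k), q(m, nil), nil), h(h(m, nil, k), q(m, nil), nil)), k))).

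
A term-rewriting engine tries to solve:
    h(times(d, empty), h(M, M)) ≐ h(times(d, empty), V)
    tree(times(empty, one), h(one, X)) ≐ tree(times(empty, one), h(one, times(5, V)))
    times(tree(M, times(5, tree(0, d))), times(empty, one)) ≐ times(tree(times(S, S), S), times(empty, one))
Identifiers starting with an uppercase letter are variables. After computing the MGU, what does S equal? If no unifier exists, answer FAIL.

times(5, tree(0, d))

Decompose h/2: times(d, empty) ≐ times(d, empty),  h(M, M) ≐ V.
Delete trivial equation times(d, empty) ≐ times(d, empty).
Bind V := h(M, M); substituting into the one remaining equation that mentions V gives: tree(times(empty, one), h(one, X)) ≐ tree(times(empty, one), h(one, times(5, h(M, M)))).
Decompose tree/2: times(empty, one) ≐ times(empty, one),  h(one, X) ≐ h(one, times(5, h(M, M))).
Delete trivial equation times(empty, one) ≐ times(empty, one).
Decompose h/2: one ≐ one,  X ≐ times(5, h(M, M)).
Delete trivial equation one ≐ one.
Bind X := times(5, h(M, M)); no other remaining equation mentions X.
Decompose times/2: tree(M, times(5, tree(0, d))) ≐ tree(times(S, S), S),  times(empty, one) ≐ times(empty, one).
Decompose tree/2: M ≐ times(S, S),  times(5, tree(0, d)) ≐ S.
Bind M := times(S, S); no other remaining equation mentions M. Substituting into the earlier bindings gives V := h(times(S, S), times(S, S)), X := times(5, h(times(S, S), times(S, S))).
Bind S := times(5, tree(0, d)); no other remaining equation mentions S. Substituting into the earlier bindings gives V := h(times(times(5, tree(0, d)), times(5, tree(0, d))), times(times(5, tree(0, d)), times(5, tree(0, d)))), X := times(5, h(times(times(5, tree(0, d)), times(5, tree(0, d))), times(times(5, tree(0, d)), times(5, tree(0, d))))), M := times(times(5, tree(0, d)), times(5, tree(0, d))).
Delete trivial equation times(empty, one) ≐ times(empty, one).
MGU = { V -> h(times(times(5, tree(0, d)), times(5, tree(0, d))), times(times(5, tree(0, d)), times(5, tree(0, d)))), X -> times(5, h(times(times(5, tree(0, d)), times(5, tree(0, d))), times(times(5, tree(0, d)), times(5, tree(0, d))))), M -> times(times(5, tree(0, d)), times(5, tree(0, d))), S -> times(5, tree(0, d)) }, so S -> times(5, tree(0, d)).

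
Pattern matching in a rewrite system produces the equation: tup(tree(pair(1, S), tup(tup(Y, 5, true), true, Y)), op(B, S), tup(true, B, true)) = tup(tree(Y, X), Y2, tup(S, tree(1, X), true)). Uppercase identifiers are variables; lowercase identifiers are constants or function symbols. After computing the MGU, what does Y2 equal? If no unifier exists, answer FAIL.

op(tree(1, tup(tup(pair(1, true), 5, true), true, pair(1, true))), true)

Decompose tup/3: tree(pair(1, S), tup(tup(Y, 5, true), true, Y)) = tree(Y, X),  op(B, S) = Y2,  tup(true, B, true) = tup(S, tree(1, X), true).
Decompose tree/2: pair(1, S) = Y,  tup(tup(Y, 5, true), true, Y) = X.
Bind Y := pair(1, S); substituting into the one remaining equation that mentions Y gives: tup(tup(pair(1, S), 5, true), true, pair(1, S)) = X.
Bind X := tup(tup(pair(1, S), 5, true), true, pair(1, S)); substituting into the one remaining equation that mentions X gives: tup(true, B, true) = tup(S, tree(1, tup(tup(pair(1, S), 5, true), true, pair(1, S))), true).
Bind Y2 := op(B, S); no other remaining equation mentions Y2.
Decompose tup/3: true = S,  B = tree(1, tup(tup(pair(1, S), 5, true), true, pair(1, S))),  true = true.
Bind S := true; substituting into the one remaining equation that mentions S gives: B = tree(1, tup(tup(pair(1, true), 5, true), true, pair(1, true))). Substituting into the earlier bindings gives Y := pair(1, true), X := tup(tup(pair(1, true), 5, true), true, pair(1, true)), Y2 := op(B, true).
Bind B := tree(1, tup(tup(pair(1, true), 5, true), true, pair(1, true))); no other remaining equation mentions B. Substituting into the earlier binding gives Y2 := op(tree(1, tup(tup(pair(1, true), 5, true), true, pair(1, true))), true).
Delete trivial equation true = true.
MGU = { Y ↦ pair(1, true), X ↦ tup(tup(pair(1, true), 5, true), true, pair(1, true)), Y2 ↦ op(tree(1, tup(tup(pair(1, true), 5, true), true, pair(1, true))), true), S ↦ true, B ↦ tree(1, tup(tup(pair(1, true), 5, true), true, pair(1, true))) }, so Y2 ↦ op(tree(1, tup(tup(pair(1, true), 5, true), true, pair(1, true))), true).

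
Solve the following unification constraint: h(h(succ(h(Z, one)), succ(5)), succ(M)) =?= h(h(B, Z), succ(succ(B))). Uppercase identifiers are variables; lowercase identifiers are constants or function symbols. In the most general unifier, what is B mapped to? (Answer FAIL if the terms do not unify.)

succ(h(succ(5), one))

Decompose h/2: h(succ(h(Z, one)), succ(5)) =?= h(B, Z),  succ(M) =?= succ(succ(B)).
Decompose h/2: succ(h(Z, one)) =?= B,  succ(5) =?= Z.
Bind B := succ(h(Z, one)); substituting into the one remaining equation that mentions B gives: succ(M) =?= succ(succ(succ(h(Z, one)))).
Bind Z := succ(5); substituting into the remaining equation gives: succ(M) =?= succ(succ(succ(h(succ(5), one)))). Substituting into the earlier binding gives B := succ(h(succ(5), one)).
Decompose succ/1: M =?= succ(succ(h(succ(5), one))).
Bind M := succ(succ(h(succ(5), one))).
MGU = { B := succ(h(succ(5), one)), Z := succ(5), M := succ(succ(h(succ(5), one))) }, so B := succ(h(succ(5), one)).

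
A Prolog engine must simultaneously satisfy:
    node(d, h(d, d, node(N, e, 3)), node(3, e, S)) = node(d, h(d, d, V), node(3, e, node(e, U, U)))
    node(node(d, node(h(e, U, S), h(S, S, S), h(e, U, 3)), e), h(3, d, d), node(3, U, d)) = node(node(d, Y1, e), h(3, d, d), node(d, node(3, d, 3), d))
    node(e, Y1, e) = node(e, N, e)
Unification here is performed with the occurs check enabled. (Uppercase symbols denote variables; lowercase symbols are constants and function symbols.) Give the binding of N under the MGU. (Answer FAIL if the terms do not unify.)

Decompose node/3: d = d,  h(d, d, node(N, e, 3)) = h(d, d, V),  node(3, e, S) = node(3, e, node(e, U, U)).
Delete trivial equation d = d.
Decompose h/3: d = d,  d = d,  node(N, e, 3) = V.
Delete trivial equation d = d.
Delete trivial equation d = d.
Bind V := node(N, e, 3); no other remaining equation mentions V.
Decompose node/3: 3 = 3,  e = e,  S = node(e, U, U).
Delete trivial equation 3 = 3.
Delete trivial equation e = e.
Bind S := node(e, U, U); substituting into the one remaining equation that mentions S gives: node(node(d, node(h(e, U, node(e, U, U)), h(node(e, U, U), node(e, U, U), node(e, U, U)), h(e, U, 3)), e), h(3, d, d), node(3, U, d)) = node(node(d, Y1, e), h(3, d, d), node(d, node(3, d, 3), d)).
Decompose node/3: node(d, node(h(e, U, node(e, U, U)), h(node(e, U, U), node(e, U, U), node(e, U, U)), h(e, U, 3)), e) = node(d, Y1, e),  h(3, d, d) = h(3, d, d),  node(3, U, d) = node(d, node(3, d, 3), d).
Decompose node/3: d = d,  node(h(e, U, node(e, U, U)), h(node(e, U, U), node(e, U, U), node(e, U, U)), h(e, U, 3)) = Y1,  e = e.
Delete trivial equation d = d.
Bind Y1 := node(h(e, U, node(e, U, U)), h(node(e, U, U), node(e, U, U), node(e, U, U)), h(e, U, 3)); substituting into the one remaining equation that mentions Y1 gives: node(e, node(h(e, U, node(e, U, U)), h(node(e, U, U), node(e, U, U), node(e, U, U)), h(e, U, 3)), e) = node(e, N, e).
Delete trivial equation e = e.
Delete trivial equation h(3, d, d) = h(3, d, d).
Decompose node/3: 3 = d,  U = node(3, d, 3),  d = d.
Clash: constants 3 and d differ; no unifier exists.

FAIL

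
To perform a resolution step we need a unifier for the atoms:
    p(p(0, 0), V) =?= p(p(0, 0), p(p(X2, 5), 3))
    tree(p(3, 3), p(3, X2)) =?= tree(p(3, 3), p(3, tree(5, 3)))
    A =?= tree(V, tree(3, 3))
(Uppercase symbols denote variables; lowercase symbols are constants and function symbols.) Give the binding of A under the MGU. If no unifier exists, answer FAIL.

Decompose p/2: p(0, 0) =?= p(0, 0),  V =?= p(p(X2, 5), 3).
Delete trivial equation p(0, 0) =?= p(0, 0).
Bind V := p(p(X2, 5), 3); substituting into the one remaining equation that mentions V gives: A =?= tree(p(p(X2, 5), 3), tree(3, 3)).
Decompose tree/2: p(3, 3) =?= p(3, 3),  p(3, X2) =?= p(3, tree(5, 3)).
Delete trivial equation p(3, 3) =?= p(3, 3).
Decompose p/2: 3 =?= 3,  X2 =?= tree(5, 3).
Delete trivial equation 3 =?= 3.
Bind X2 := tree(5, 3); substituting into the remaining equation gives: A =?= tree(p(p(tree(5, 3), 5), 3), tree(3, 3)). Substituting into the earlier binding gives V := p(p(tree(5, 3), 5), 3).
Bind A := tree(p(p(tree(5, 3), 5), 3), tree(3, 3)).
MGU = { V := p(p(tree(5, 3), 5), 3), X2 := tree(5, 3), A := tree(p(p(tree(5, 3), 5), 3), tree(3, 3)) }, so A := tree(p(p(tree(5, 3), 5), 3), tree(3, 3)).

tree(p(p(tree(5, 3), 5), 3), tree(3, 3))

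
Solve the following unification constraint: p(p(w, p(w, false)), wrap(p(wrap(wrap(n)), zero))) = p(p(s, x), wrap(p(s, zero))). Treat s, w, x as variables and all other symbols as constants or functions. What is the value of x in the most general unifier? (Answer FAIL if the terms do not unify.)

Decompose p/2: p(w, p(w, false)) = p(s, x),  wrap(p(wrap(wrap(n)), zero)) = wrap(p(s, zero)).
Decompose p/2: w = s,  p(w, false) = x.
Bind w := s; substituting into the one remaining equation that mentions w gives: p(s, false) = x.
Bind x := p(s, false); no other remaining equation mentions x.
Decompose wrap/1: p(wrap(wrap(n)), zero) = p(s, zero).
Decompose p/2: wrap(wrap(n)) = s,  zero = zero.
Bind s := wrap(wrap(n)); no other remaining equation mentions s. Substituting into the earlier bindings gives w := wrap(wrap(n)), x := p(wrap(wrap(n)), false).
Delete trivial equation zero = zero.
MGU = { w -> wrap(wrap(n)), x -> p(wrap(wrap(n)), false), s -> wrap(wrap(n)) }, so x -> p(wrap(wrap(n)), false).

p(wrap(wrap(n)), false)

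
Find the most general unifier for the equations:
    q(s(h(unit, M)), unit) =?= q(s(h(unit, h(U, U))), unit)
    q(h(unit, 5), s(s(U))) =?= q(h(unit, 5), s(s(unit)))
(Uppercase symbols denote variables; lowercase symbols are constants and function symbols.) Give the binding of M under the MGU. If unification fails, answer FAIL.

h(unit, unit)

Decompose q/2: s(h(unit, M)) =?= s(h(unit, h(U, U))),  unit =?= unit.
Decompose s/1: h(unit, M) =?= h(unit, h(U, U)).
Decompose h/2: unit =?= unit,  M =?= h(U, U).
Delete trivial equation unit =?= unit.
Bind M := h(U, U); no other remaining equation mentions M.
Delete trivial equation unit =?= unit.
Decompose q/2: h(unit, 5) =?= h(unit, 5),  s(s(U)) =?= s(s(unit)).
Delete trivial equation h(unit, 5) =?= h(unit, 5).
Decompose s/1: s(U) =?= s(unit).
Decompose s/1: U =?= unit.
Bind U := unit. Substituting into the earlier binding gives M := h(unit, unit).
MGU = { M ↦ h(unit, unit), U ↦ unit }, so M ↦ h(unit, unit).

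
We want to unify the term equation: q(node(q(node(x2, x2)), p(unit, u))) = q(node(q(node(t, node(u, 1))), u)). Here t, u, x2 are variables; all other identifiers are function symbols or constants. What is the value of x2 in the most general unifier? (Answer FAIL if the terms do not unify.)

FAIL

Decompose q/1: node(q(node(x2, x2)), p(unit, u)) = node(q(node(t, node(u, 1))), u).
Decompose node/2: q(node(x2, x2)) = q(node(t, node(u, 1))),  p(unit, u) = u.
Decompose q/1: node(x2, x2) = node(t, node(u, 1)).
Decompose node/2: x2 = t,  x2 = node(u, 1).
Bind x2 := t; substituting into the one remaining equation that mentions x2 gives: t = node(u, 1).
Bind t := node(u, 1); no other remaining equation mentions t. Substituting into the earlier binding gives x2 := node(u, 1).
Occurs check fails: u occurs in p(unit, u); the equation u = p(unit, u) has no finite solution.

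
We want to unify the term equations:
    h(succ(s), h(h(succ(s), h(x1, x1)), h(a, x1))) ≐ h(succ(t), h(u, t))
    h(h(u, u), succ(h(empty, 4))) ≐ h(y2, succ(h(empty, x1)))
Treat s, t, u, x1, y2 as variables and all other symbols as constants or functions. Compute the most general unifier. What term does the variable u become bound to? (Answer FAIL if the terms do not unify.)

h(succ(h(a, 4)), h(4, 4))

Decompose h/2: succ(s) ≐ succ(t),  h(h(succ(s), h(x1, x1)), h(a, x1)) ≐ h(u, t).
Decompose succ/1: s ≐ t.
Bind s := t; substituting into the one remaining equation that mentions s gives: h(h(succ(t), h(x1, x1)), h(a, x1)) ≐ h(u, t).
Decompose h/2: h(succ(t), h(x1, x1)) ≐ u,  h(a, x1) ≐ t.
Bind u := h(succ(t), h(x1, x1)); substituting into the one remaining equation that mentions u gives: h(h(h(succ(t), h(x1, x1)), h(succ(t), h(x1, x1))), succ(h(empty, 4))) ≐ h(y2, succ(h(empty, x1))).
Bind t := h(a, x1); substituting into the remaining equation gives: h(h(h(succ(h(a, x1)), h(x1, x1)), h(succ(h(a, x1)), h(x1, x1))), succ(h(empty, 4))) ≐ h(y2, succ(h(empty, x1))). Substituting into the earlier bindings gives s := h(a, x1), u := h(succ(h(a, x1)), h(x1, x1)).
Decompose h/2: h(h(succ(h(a, x1)), h(x1, x1)), h(succ(h(a, x1)), h(x1, x1))) ≐ y2,  succ(h(empty, 4)) ≐ succ(h(empty, x1)).
Bind y2 := h(h(succ(h(a, x1)), h(x1, x1)), h(succ(h(a, x1)), h(x1, x1))); no other remaining equation mentions y2.
Decompose succ/1: h(empty, 4) ≐ h(empty, x1).
Decompose h/2: empty ≐ empty,  4 ≐ x1.
Delete trivial equation empty ≐ empty.
Bind x1 := 4. Substituting into the earlier bindings gives s := h(a, 4), u := h(succ(h(a, 4)), h(4, 4)), t := h(a, 4), y2 := h(h(succ(h(a, 4)), h(4, 4)), h(succ(h(a, 4)), h(4, 4))).
MGU = { s := h(a, 4), u := h(succ(h(a, 4)), h(4, 4)), t := h(a, 4), y2 := h(h(succ(h(a, 4)), h(4, 4)), h(succ(h(a, 4)), h(4, 4))), x1 := 4 }, so u := h(succ(h(a, 4)), h(4, 4)).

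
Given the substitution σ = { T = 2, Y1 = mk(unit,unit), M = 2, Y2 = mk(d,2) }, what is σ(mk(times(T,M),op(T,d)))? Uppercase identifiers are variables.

Replace each occurrence of T with 2.
Replace each occurrence of M with 2.
Result: mk(times(2,2),op(2,d)).

mk(times(2,2),op(2,d))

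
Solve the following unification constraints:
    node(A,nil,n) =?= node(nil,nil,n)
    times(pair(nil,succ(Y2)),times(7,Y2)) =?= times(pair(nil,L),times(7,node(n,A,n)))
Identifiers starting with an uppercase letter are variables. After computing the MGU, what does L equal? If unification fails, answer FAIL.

succ(node(n,nil,n))

Decompose node/3: A =?= nil,  nil =?= nil,  n =?= n.
Bind A := nil; substituting into the one remaining equation that mentions A gives: times(pair(nil,succ(Y2)),times(7,Y2)) =?= times(pair(nil,L),times(7,node(n,nil,n))).
Delete trivial equation nil =?= nil.
Delete trivial equation n =?= n.
Decompose times/2: pair(nil,succ(Y2)) =?= pair(nil,L),  times(7,Y2) =?= times(7,node(n,nil,n)).
Decompose pair/2: nil =?= nil,  succ(Y2) =?= L.
Delete trivial equation nil =?= nil.
Bind L := succ(Y2); no other remaining equation mentions L.
Decompose times/2: 7 =?= 7,  Y2 =?= node(n,nil,n).
Delete trivial equation 7 =?= 7.
Bind Y2 := node(n,nil,n). Substituting into the earlier binding gives L := succ(node(n,nil,n)).
MGU = { A ↦ nil, L ↦ succ(node(n,nil,n)), Y2 ↦ node(n,nil,n) }, so L ↦ succ(node(n,nil,n)).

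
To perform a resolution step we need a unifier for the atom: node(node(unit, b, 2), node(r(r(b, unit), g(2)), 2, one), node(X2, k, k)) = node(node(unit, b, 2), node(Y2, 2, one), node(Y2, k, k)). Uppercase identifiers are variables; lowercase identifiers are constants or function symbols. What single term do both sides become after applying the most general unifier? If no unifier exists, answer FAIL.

node(node(unit, b, 2), node(r(r(b, unit), g(2)), 2, one), node(r(r(b, unit), g(2)), k, k))

Decompose node/3: node(unit, b, 2) = node(unit, b, 2),  node(r(r(b, unit), g(2)), 2, one) = node(Y2, 2, one),  node(X2, k, k) = node(Y2, k, k).
Delete trivial equation node(unit, b, 2) = node(unit, b, 2).
Decompose node/3: r(r(b, unit), g(2)) = Y2,  2 = 2,  one = one.
Bind Y2 := r(r(b, unit), g(2)); substituting into the one remaining equation that mentions Y2 gives: node(X2, k, k) = node(r(r(b, unit), g(2)), k, k).
Delete trivial equation 2 = 2.
Delete trivial equation one = one.
Decompose node/3: X2 = r(r(b, unit), g(2)),  k = k,  k = k.
Bind X2 := r(r(b, unit), g(2)); no other remaining equation mentions X2.
Delete trivial equation k = k.
Delete trivial equation k = k.
Applying the MGU to either side gives node(node(unit, b, 2), node(r(r(b, unit), g(2)), 2, one), node(r(r(b, unit), g(2)), k, k)).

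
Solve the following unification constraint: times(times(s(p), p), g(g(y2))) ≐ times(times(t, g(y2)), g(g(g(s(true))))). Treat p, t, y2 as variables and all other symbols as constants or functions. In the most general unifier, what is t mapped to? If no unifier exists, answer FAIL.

Decompose times/2: times(s(p), p) ≐ times(t, g(y2)),  g(g(y2)) ≐ g(g(g(s(true)))).
Decompose times/2: s(p) ≐ t,  p ≐ g(y2).
Bind t := s(p); no other remaining equation mentions t.
Bind p := g(y2); no other remaining equation mentions p. Substituting into the earlier binding gives t := s(g(y2)).
Decompose g/1: g(y2) ≐ g(g(s(true))).
Decompose g/1: y2 ≐ g(s(true)).
Bind y2 := g(s(true)). Substituting into the earlier bindings gives t := s(g(g(s(true)))), p := g(g(s(true))).
MGU = { t ↦ s(g(g(s(true)))), p ↦ g(g(s(true))), y2 ↦ g(s(true)) }, so t ↦ s(g(g(s(true)))).

s(g(g(s(true))))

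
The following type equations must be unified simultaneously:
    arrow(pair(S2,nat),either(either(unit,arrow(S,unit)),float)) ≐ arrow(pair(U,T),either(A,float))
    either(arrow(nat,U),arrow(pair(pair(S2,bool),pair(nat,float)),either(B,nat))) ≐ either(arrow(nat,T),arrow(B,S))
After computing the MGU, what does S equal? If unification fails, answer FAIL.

either(pair(pair(nat,bool),pair(nat,float)),nat)

Decompose arrow/2: pair(S2,nat) ≐ pair(U,T),  either(either(unit,arrow(S,unit)),float) ≐ either(A,float).
Decompose pair/2: S2 ≐ U,  nat ≐ T.
Bind S2 := U; substituting into the one remaining equation that mentions S2 gives: either(arrow(nat,U),arrow(pair(pair(U,bool),pair(nat,float)),either(B,nat))) ≐ either(arrow(nat,T),arrow(B,S)).
Bind T := nat; substituting into the one remaining equation that mentions T gives: either(arrow(nat,U),arrow(pair(pair(U,bool),pair(nat,float)),either(B,nat))) ≐ either(arrow(nat,nat),arrow(B,S)).
Decompose either/2: either(unit,arrow(S,unit)) ≐ A,  float ≐ float.
Bind A := either(unit,arrow(S,unit)); no other remaining equation mentions A.
Delete trivial equation float ≐ float.
Decompose either/2: arrow(nat,U) ≐ arrow(nat,nat),  arrow(pair(pair(U,bool),pair(nat,float)),either(B,nat)) ≐ arrow(B,S).
Decompose arrow/2: nat ≐ nat,  U ≐ nat.
Delete trivial equation nat ≐ nat.
Bind U := nat; substituting into the remaining equation gives: arrow(pair(pair(nat,bool),pair(nat,float)),either(B,nat)) ≐ arrow(B,S). Substituting into the earlier binding gives S2 := nat.
Decompose arrow/2: pair(pair(nat,bool),pair(nat,float)) ≐ B,  either(B,nat) ≐ S.
Bind B := pair(pair(nat,bool),pair(nat,float)); substituting into the remaining equation gives: either(pair(pair(nat,bool),pair(nat,float)),nat) ≐ S.
Bind S := either(pair(pair(nat,bool),pair(nat,float)),nat). Substituting into the earlier binding gives A := either(unit,arrow(either(pair(pair(nat,bool),pair(nat,float)),nat),unit)).
MGU = { S2 ↦ nat, T ↦ nat, A ↦ either(unit,arrow(either(pair(pair(nat,bool),pair(nat,float)),nat),unit)), U ↦ nat, B ↦ pair(pair(nat,bool),pair(nat,float)), S ↦ either(pair(pair(nat,bool),pair(nat,float)),nat) }, so S ↦ either(pair(pair(nat,bool),pair(nat,float)),nat).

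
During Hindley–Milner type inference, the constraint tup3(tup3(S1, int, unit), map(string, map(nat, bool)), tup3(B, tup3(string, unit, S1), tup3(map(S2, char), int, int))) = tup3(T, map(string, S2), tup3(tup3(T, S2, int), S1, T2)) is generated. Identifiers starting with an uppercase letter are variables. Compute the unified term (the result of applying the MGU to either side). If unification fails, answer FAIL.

Decompose tup3/3: tup3(S1, int, unit) = T,  map(string, map(nat, bool)) = map(string, S2),  tup3(B, tup3(string, unit, S1), tup3(map(S2, char), int, int)) = tup3(tup3(T, S2, int), S1, T2).
Bind T := tup3(S1, int, unit); substituting into the one remaining equation that mentions T gives: tup3(B, tup3(string, unit, S1), tup3(map(S2, char), int, int)) = tup3(tup3(tup3(S1, int, unit), S2, int), S1, T2).
Decompose map/2: string = string,  map(nat, bool) = S2.
Delete trivial equation string = string.
Bind S2 := map(nat, bool); substituting into the remaining equation gives: tup3(B, tup3(string, unit, S1), tup3(map(map(nat, bool), char), int, int)) = tup3(tup3(tup3(S1, int, unit), map(nat, bool), int), S1, T2).
Decompose tup3/3: B = tup3(tup3(S1, int, unit), map(nat, bool), int),  tup3(string, unit, S1) = S1,  tup3(map(map(nat, bool), char), int, int) = T2.
Bind B := tup3(tup3(S1, int, unit), map(nat, bool), int); no other remaining equation mentions B.
Occurs check fails: S1 occurs in tup3(string, unit, S1); the equation S1 = tup3(string, unit, S1) has no finite solution.

FAIL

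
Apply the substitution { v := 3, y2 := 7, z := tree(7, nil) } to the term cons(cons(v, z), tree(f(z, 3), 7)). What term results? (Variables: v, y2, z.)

cons(cons(3, tree(7, nil)), tree(f(tree(7, nil), 3), 7))

Replace each occurrence of v with 3.
Replace each occurrence of z with tree(7, nil).
Result: cons(cons(3, tree(7, nil)), tree(f(tree(7, nil), 3), 7)).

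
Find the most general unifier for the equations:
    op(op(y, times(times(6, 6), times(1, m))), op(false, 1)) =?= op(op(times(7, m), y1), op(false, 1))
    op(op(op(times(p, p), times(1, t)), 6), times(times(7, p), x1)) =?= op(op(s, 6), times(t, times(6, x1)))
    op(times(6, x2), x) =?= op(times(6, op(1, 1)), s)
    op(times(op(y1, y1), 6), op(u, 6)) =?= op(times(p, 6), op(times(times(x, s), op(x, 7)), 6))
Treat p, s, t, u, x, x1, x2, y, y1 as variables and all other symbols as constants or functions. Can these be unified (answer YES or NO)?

Decompose op/2: op(y, times(times(6, 6), times(1, m))) =?= op(times(7, m), y1),  op(false, 1) =?= op(false, 1).
Decompose op/2: y =?= times(7, m),  times(times(6, 6), times(1, m)) =?= y1.
Bind y := times(7, m); no other remaining equation mentions y.
Bind y1 := times(times(6, 6), times(1, m)); substituting into the one remaining equation that mentions y1 gives: op(times(op(times(times(6, 6), times(1, m)), times(times(6, 6), times(1, m))), 6), op(u, 6)) =?= op(times(p, 6), op(times(times(x, s), op(x, 7)), 6)).
Delete trivial equation op(false, 1) =?= op(false, 1).
Decompose op/2: op(op(times(p, p), times(1, t)), 6) =?= op(s, 6),  times(times(7, p), x1) =?= times(t, times(6, x1)).
Decompose op/2: op(times(p, p), times(1, t)) =?= s,  6 =?= 6.
Bind s := op(times(p, p), times(1, t)); substituting into the 2 remaining equations that mention s gives: op(times(6, x2), x) =?= op(times(6, op(1, 1)), op(times(p, p), times(1, t))),  op(times(op(times(times(6, 6), times(1, m)), times(times(6, 6), times(1, m))), 6), op(u, 6)) =?= op(times(p, 6), op(times(times(x, op(times(p, p), times(1, t))), op(x, 7)), 6)).
Delete trivial equation 6 =?= 6.
Decompose times/2: times(7, p) =?= t,  x1 =?= times(6, x1).
Bind t := times(7, p); substituting into the 2 remaining equations that mention t gives: op(times(6, x2), x) =?= op(times(6, op(1, 1)), op(times(p, p), times(1, times(7, p)))),  op(times(op(times(times(6, 6), times(1, m)), times(times(6, 6), times(1, m))), 6), op(u, 6)) =?= op(times(p, 6), op(times(times(x, op(times(p, p), times(1, times(7, p)))), op(x, 7)), 6)). Substituting into the earlier binding gives s := op(times(p, p), times(1, times(7, p))).
Occurs check fails: x1 occurs in times(6, x1); the equation x1 =?= times(6, x1) has no finite solution.

NO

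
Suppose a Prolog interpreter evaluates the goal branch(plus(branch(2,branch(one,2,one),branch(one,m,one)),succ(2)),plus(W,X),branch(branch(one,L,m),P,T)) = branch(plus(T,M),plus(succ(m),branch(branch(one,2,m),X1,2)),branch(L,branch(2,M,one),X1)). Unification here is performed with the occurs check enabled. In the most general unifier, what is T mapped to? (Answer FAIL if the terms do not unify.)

FAIL

Decompose branch/3: plus(branch(2,branch(one,2,one),branch(one,m,one)),succ(2)) = plus(T,M),  plus(W,X) = plus(succ(m),branch(branch(one,2,m),X1,2)),  branch(branch(one,L,m),P,T) = branch(L,branch(2,M,one),X1).
Decompose plus/2: branch(2,branch(one,2,one),branch(one,m,one)) = T,  succ(2) = M.
Bind T := branch(2,branch(one,2,one),branch(one,m,one)); substituting into the one remaining equation that mentions T gives: branch(branch(one,L,m),P,branch(2,branch(one,2,one),branch(one,m,one))) = branch(L,branch(2,M,one),X1).
Bind M := succ(2); substituting into the one remaining equation that mentions M gives: branch(branch(one,L,m),P,branch(2,branch(one,2,one),branch(one,m,one))) = branch(L,branch(2,succ(2),one),X1).
Decompose plus/2: W = succ(m),  X = branch(branch(one,2,m),X1,2).
Bind W := succ(m); no other remaining equation mentions W.
Bind X := branch(branch(one,2,m),X1,2); no other remaining equation mentions X.
Decompose branch/3: branch(one,L,m) = L,  P = branch(2,succ(2),one),  branch(2,branch(one,2,one),branch(one,m,one)) = X1.
Occurs check fails: L occurs in branch(one,L,m); the equation L = branch(one,L,m) has no finite solution.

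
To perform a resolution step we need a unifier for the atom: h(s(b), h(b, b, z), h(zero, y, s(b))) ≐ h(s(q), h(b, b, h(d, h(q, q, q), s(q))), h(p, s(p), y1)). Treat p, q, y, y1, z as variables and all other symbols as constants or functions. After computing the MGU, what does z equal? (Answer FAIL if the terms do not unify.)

h(d, h(b, b, b), s(b))

Decompose h/3: s(b) ≐ s(q),  h(b, b, z) ≐ h(b, b, h(d, h(q, q, q), s(q))),  h(zero, y, s(b)) ≐ h(p, s(p), y1).
Decompose s/1: b ≐ q.
Bind q := b; substituting into the one remaining equation that mentions q gives: h(b, b, z) ≐ h(b, b, h(d, h(b, b, b), s(b))).
Decompose h/3: b ≐ b,  b ≐ b,  z ≐ h(d, h(b, b, b), s(b)).
Delete trivial equation b ≐ b.
Delete trivial equation b ≐ b.
Bind z := h(d, h(b, b, b), s(b)); no other remaining equation mentions z.
Decompose h/3: zero ≐ p,  y ≐ s(p),  s(b) ≐ y1.
Bind p := zero; substituting into the one remaining equation that mentions p gives: y ≐ s(zero).
Bind y := s(zero); no other remaining equation mentions y.
Bind y1 := s(b).
MGU = { q := b, z := h(d, h(b, b, b), s(b)), p := zero, y := s(zero), y1 := s(b) }, so z := h(d, h(b, b, b), s(b)).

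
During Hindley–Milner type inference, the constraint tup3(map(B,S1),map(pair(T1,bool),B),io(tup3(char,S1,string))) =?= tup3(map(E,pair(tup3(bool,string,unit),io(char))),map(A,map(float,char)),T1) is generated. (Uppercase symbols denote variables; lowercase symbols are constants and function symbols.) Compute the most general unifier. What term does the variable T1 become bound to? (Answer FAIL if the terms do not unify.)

Decompose tup3/3: map(B,S1) =?= map(E,pair(tup3(bool,string,unit),io(char))),  map(pair(T1,bool),B) =?= map(A,map(float,char)),  io(tup3(char,S1,string)) =?= T1.
Decompose map/2: B =?= E,  S1 =?= pair(tup3(bool,string,unit),io(char)).
Bind B := E; substituting into the one remaining equation that mentions B gives: map(pair(T1,bool),E) =?= map(A,map(float,char)).
Bind S1 := pair(tup3(bool,string,unit),io(char)); substituting into the one remaining equation that mentions S1 gives: io(tup3(char,pair(tup3(bool,string,unit),io(char)),string)) =?= T1.
Decompose map/2: pair(T1,bool) =?= A,  E =?= map(float,char).
Bind A := pair(T1,bool); no other remaining equation mentions A.
Bind E := map(float,char); no other remaining equation mentions E. Substituting into the earlier binding gives B := map(float,char).
Bind T1 := io(tup3(char,pair(tup3(bool,string,unit),io(char)),string)). Substituting into the earlier binding gives A := pair(io(tup3(char,pair(tup3(bool,string,unit),io(char)),string)),bool).
MGU = { B ↦ map(float,char), S1 ↦ pair(tup3(bool,string,unit),io(char)), A ↦ pair(io(tup3(char,pair(tup3(bool,string,unit),io(char)),string)),bool), E ↦ map(float,char), T1 ↦ io(tup3(char,pair(tup3(bool,string,unit),io(char)),string)) }, so T1 ↦ io(tup3(char,pair(tup3(bool,string,unit),io(char)),string)).

io(tup3(char,pair(tup3(bool,string,unit),io(char)),string))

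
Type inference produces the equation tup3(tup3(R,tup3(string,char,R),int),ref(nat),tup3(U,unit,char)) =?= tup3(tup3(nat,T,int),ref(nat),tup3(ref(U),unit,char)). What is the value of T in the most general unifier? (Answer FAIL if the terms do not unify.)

Decompose tup3/3: tup3(R,tup3(string,char,R),int) =?= tup3(nat,T,int),  ref(nat) =?= ref(nat),  tup3(U,unit,char) =?= tup3(ref(U),unit,char).
Decompose tup3/3: R =?= nat,  tup3(string,char,R) =?= T,  int =?= int.
Bind R := nat; substituting into the one remaining equation that mentions R gives: tup3(string,char,nat) =?= T.
Bind T := tup3(string,char,nat); no other remaining equation mentions T.
Delete trivial equation int =?= int.
Delete trivial equation ref(nat) =?= ref(nat).
Decompose tup3/3: U =?= ref(U),  unit =?= unit,  char =?= char.
Occurs check fails: U occurs in ref(U); the equation U =?= ref(U) has no finite solution.

FAIL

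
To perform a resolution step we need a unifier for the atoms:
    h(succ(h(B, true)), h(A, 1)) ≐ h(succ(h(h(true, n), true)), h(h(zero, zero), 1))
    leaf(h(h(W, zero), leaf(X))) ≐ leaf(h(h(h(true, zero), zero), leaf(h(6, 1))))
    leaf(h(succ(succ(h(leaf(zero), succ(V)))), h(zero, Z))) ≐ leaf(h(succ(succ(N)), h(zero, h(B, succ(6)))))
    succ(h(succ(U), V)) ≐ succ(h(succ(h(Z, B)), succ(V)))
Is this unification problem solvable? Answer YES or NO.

NO

Decompose h/2: succ(h(B, true)) ≐ succ(h(h(true, n), true)),  h(A, 1) ≐ h(h(zero, zero), 1).
Decompose succ/1: h(B, true) ≐ h(h(true, n), true).
Decompose h/2: B ≐ h(true, n),  true ≐ true.
Bind B := h(true, n); substituting into the 2 remaining equations that mention B gives: leaf(h(succ(succ(h(leaf(zero), succ(V)))), h(zero, Z))) ≐ leaf(h(succ(succ(N)), h(zero, h(h(true, n), succ(6))))),  succ(h(succ(U), V)) ≐ succ(h(succ(h(Z, h(true, n))), succ(V))).
Delete trivial equation true ≐ true.
Decompose h/2: A ≐ h(zero, zero),  1 ≐ 1.
Bind A := h(zero, zero); no other remaining equation mentions A.
Delete trivial equation 1 ≐ 1.
Decompose leaf/1: h(h(W, zero), leaf(X)) ≐ h(h(h(true, zero), zero), leaf(h(6, 1))).
Decompose h/2: h(W, zero) ≐ h(h(true, zero), zero),  leaf(X) ≐ leaf(h(6, 1)).
Decompose h/2: W ≐ h(true, zero),  zero ≐ zero.
Bind W := h(true, zero); no other remaining equation mentions W.
Delete trivial equation zero ≐ zero.
Decompose leaf/1: X ≐ h(6, 1).
Bind X := h(6, 1); no other remaining equation mentions X.
Decompose leaf/1: h(succ(succ(h(leaf(zero), succ(V)))), h(zero, Z)) ≐ h(succ(succ(N)), h(zero, h(h(true, n), succ(6)))).
Decompose h/2: succ(succ(h(leaf(zero), succ(V)))) ≐ succ(succ(N)),  h(zero, Z) ≐ h(zero, h(h(true, n), succ(6))).
Decompose succ/1: succ(h(leaf(zero), succ(V))) ≐ succ(N).
Decompose succ/1: h(leaf(zero), succ(V)) ≐ N.
Bind N := h(leaf(zero), succ(V)); no other remaining equation mentions N.
Decompose h/2: zero ≐ zero,  Z ≐ h(h(true, n), succ(6)).
Delete trivial equation zero ≐ zero.
Bind Z := h(h(true, n), succ(6)); substituting into the remaining equation gives: succ(h(succ(U), V)) ≐ succ(h(succ(h(h(h(true, n), succ(6)), h(true, n))), succ(V))).
Decompose succ/1: h(succ(U), V) ≐ h(succ(h(h(h(true, n), succ(6)), h(true, n))), succ(V)).
Decompose h/2: succ(U) ≐ succ(h(h(h(true, n), succ(6)), h(true, n))),  V ≐ succ(V).
Decompose succ/1: U ≐ h(h(h(true, n), succ(6)), h(true, n)).
Bind U := h(h(h(true, n), succ(6)), h(true, n)); no other remaining equation mentions U.
Occurs check fails: V occurs in succ(V); the equation V ≐ succ(V) has no finite solution.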